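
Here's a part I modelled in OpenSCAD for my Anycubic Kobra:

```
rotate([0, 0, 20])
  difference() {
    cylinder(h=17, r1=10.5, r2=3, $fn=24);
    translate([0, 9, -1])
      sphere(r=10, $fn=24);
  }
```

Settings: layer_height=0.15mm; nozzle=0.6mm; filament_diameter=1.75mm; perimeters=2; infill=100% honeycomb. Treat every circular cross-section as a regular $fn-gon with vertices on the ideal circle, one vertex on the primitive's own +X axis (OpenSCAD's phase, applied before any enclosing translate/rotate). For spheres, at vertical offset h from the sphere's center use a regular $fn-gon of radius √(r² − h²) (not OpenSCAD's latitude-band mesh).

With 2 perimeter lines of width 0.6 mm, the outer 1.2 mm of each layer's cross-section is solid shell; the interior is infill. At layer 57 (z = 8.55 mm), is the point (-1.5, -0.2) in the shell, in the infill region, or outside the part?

At z = 8.55 mm: the cone: at t=0.503 of its height the radius interpolates to r₁+(r₂−r₁)t = 6.728, giving a regular 24-gon of that circumradius; the sphere at (0, 9): section is a regular 24-gon, circumradius = √(r²−h²) = √(10²−9.55²) = 2.966; After the difference (first − rest): starting from the cone, the r=10 sphere at (0, 9) partially overlaps it — only the 1.35 mm² overlap (of its 27.32 mm²) is removed, clipping the outline — 1 connected region; (rotated 20° about Z; rotation is an isometry so areas/perimeters/island counts are preserved). Overall, the cross-section is a single solid region. Undo the 20° rotation: the query point maps to (-1.478, 0.325) in the un-rotated model frame. The nearest boundary edge runs (-6.73, 0.00)→(-6.50, 1.74); distance from the point to it = 5.16 mm. The point is inside the cross-section and 5.16 mm from the nearest boundary — more than the 1.2 mm shell width (2 × 0.6), so it's in the infill interior.

infill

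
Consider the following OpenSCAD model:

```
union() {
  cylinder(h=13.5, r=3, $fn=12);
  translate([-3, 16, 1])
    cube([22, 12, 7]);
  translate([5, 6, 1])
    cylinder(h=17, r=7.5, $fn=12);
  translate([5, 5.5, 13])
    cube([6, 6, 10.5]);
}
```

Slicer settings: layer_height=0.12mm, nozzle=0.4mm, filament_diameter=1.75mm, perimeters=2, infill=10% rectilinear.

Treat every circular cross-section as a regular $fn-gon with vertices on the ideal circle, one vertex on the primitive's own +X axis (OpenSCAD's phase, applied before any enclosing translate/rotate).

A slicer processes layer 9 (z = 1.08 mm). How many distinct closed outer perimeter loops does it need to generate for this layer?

2

At z = 1.08 mm: the r=3 cylinder contributes a regular 12-gon of circumradius 3; the cube at (-3, 16) is present — its section is the full 22×12 rectangle; the r=7.5 cylinder at (5, 6) gives a regular 12-gon of circumradius 7.5 (constant along its height); the cube at (5, 5.5) does not reach this height (z outside [13, 23.5]); Merging all regions: the regions partially overlap (shared area 9.70 mm²), so overlapping operands fuse into one piece — 2 connected regions. The result has 2 disconnected regions.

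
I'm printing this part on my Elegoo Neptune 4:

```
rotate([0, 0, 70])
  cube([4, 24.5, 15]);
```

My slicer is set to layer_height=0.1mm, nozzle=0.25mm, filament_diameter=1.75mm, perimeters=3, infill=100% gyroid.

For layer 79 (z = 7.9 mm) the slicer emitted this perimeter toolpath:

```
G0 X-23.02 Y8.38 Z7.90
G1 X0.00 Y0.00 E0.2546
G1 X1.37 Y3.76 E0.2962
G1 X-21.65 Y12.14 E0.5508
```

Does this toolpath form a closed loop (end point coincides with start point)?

no

Start point (G0): (-23.02, 8.38). End point (last G1): the path does not return to the start — open.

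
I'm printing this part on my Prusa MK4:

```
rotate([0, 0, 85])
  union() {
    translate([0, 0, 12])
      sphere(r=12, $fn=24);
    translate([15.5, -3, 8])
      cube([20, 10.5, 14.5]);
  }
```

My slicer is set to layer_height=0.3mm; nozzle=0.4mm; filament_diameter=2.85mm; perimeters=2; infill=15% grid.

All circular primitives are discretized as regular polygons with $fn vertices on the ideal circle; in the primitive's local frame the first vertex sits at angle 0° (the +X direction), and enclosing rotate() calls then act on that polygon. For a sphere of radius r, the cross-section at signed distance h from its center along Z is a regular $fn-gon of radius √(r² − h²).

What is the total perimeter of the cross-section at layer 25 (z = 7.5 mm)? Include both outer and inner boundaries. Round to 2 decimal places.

69.70 mm

At z = 7.5 mm: the r=12 sphere contributes a regular 24-gon of circumradius √(12²−4.5²) = 11.124 (perimeter = 2·24·11.124·sin(180°/24) = 69.70 mm); the cube at (15.5, -3) is absent (z outside [8, 22.5]); Combining (union): only the r=12 sphere is present, so the union is just that shape — boundary = 69.70 mm; (rotated 85° about Z; rotation is an isometry so areas/perimeters/island counts are preserved). Overall, the cross-section is a single solid region. Total boundary length (outer) = 69.70 mm.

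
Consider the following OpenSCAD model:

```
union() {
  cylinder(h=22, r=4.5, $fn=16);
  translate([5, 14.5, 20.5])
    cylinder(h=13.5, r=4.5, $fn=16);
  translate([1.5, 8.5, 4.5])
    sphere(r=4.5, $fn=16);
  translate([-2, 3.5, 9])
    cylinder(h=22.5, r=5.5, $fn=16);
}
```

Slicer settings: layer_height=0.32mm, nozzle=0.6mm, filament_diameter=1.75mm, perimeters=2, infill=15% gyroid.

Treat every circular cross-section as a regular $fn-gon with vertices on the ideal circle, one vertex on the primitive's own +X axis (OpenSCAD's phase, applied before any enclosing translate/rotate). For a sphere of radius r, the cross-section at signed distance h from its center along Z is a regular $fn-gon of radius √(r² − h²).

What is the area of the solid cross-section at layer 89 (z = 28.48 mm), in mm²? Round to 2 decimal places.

154.60 mm²

At z = 28.48 mm: the cylinder is not intersected at this z (z outside [0, 22]); the cylinder at (5, 14.5): section is a regular 16-gon, circumradius r=4.5 (area = (16/2)·4.500²·sin(360°/16) = 61.99 mm²); the sphere at (1.5, 8.5) does not reach this height (|z−center|=23.980 > r=4.5); the cylinder at (-2, 3.5): section is a regular 16-gon, circumradius r=5.5 (area = (16/2)·5.500²·sin(360°/16) = 92.61 mm²); Merging all regions: the 2 present regions are separate (no shared area or edge), so areas and boundary lengths simply add and each stays a separate island — area = 154.60 mm². Overall, the cross-section has 2 separate islands. Net area = 154.60 mm².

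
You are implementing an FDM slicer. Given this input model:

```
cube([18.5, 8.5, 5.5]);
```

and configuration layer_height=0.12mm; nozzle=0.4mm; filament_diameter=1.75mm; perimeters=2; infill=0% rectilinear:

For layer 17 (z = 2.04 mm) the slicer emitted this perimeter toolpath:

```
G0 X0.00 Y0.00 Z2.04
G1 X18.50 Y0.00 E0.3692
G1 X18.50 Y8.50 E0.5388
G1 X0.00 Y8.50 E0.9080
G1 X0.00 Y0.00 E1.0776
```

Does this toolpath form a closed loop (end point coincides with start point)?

yes

Start point (G0): (0.00, 0.00). End point (last G1): the path returns to the start — closed.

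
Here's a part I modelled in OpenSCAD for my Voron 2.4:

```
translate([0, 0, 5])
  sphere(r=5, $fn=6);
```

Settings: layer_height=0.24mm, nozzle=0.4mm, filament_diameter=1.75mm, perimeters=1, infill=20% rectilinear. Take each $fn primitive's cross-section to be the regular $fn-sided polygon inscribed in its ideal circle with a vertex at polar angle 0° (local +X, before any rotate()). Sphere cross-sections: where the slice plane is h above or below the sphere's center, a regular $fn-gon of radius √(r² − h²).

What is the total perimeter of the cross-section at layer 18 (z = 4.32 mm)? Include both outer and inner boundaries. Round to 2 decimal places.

29.72 mm

At z = 4.32 mm: the sphere: section is a regular 6-gon, circumradius = √(r²−h²) = √(5²−0.68²) = 4.954 (perimeter = 2·6·4.954·sin(180°/6) = 29.72 mm). Overall, the cross-section is a single solid region. Total boundary length (outer) = 29.72 mm.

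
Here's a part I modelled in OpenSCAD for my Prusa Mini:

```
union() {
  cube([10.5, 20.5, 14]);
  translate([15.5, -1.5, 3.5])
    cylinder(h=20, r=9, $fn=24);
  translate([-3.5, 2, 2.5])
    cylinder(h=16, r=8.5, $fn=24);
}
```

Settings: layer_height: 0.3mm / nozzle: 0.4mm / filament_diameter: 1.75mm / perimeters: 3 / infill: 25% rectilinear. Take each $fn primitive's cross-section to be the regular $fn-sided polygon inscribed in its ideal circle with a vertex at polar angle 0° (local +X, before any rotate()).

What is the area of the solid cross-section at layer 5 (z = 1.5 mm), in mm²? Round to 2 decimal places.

At z = 1.5 mm: the cube (footprint 10.5×20.5) is included at this height (area 215.25 mm²); the cylinder at (15.5, -1.5) is absent (z outside [3.5, 23.5]); the cylinder at (-3.5, 2) does not reach this height (z outside [2.5, 18.5]); Merging all regions: only the 10.5×20.5 cube is present, so the union is just that shape — area = 215.25 mm². Overall, the cross-section is a single solid region. Net area = 215.25 mm².

215.25 mm²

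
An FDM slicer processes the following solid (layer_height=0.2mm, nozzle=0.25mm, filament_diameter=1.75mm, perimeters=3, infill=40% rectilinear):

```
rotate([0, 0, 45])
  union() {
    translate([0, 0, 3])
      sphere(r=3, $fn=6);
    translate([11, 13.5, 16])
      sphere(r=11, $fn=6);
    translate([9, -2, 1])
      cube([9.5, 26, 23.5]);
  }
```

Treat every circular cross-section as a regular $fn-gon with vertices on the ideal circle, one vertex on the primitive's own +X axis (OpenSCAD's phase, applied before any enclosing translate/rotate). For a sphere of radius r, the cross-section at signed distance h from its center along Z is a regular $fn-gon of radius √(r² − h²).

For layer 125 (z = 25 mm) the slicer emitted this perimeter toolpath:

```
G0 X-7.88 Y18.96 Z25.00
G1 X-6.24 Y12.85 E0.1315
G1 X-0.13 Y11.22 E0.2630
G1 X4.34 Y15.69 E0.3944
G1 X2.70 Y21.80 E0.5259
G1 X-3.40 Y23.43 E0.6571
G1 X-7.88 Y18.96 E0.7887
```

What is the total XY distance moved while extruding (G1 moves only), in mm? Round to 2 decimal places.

Sum the Euclidean lengths of each G1 segment: total = 37.94 mm.

37.94 mm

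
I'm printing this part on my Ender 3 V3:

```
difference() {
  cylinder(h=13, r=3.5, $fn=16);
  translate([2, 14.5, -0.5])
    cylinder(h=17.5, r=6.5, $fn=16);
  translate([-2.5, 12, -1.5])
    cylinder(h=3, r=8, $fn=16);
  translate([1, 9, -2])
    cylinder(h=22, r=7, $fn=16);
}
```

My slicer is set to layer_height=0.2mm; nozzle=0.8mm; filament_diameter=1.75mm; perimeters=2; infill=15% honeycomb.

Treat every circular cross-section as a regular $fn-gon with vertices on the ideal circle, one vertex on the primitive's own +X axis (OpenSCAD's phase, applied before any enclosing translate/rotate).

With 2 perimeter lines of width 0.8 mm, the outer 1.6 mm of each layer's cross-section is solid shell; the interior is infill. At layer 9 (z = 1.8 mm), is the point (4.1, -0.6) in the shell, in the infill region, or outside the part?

outside

At z = 1.8 mm: the cylinder: section is a regular 16-gon, circumradius r=3.5; the cylinder at (2, 14.5): section is a regular 16-gon, circumradius r=6.5; the cylinder at (-2.5, 12) does not reach this height (z outside [-1.5, 1.5]); the r=7 cylinder at (1, 9) gives a regular 16-gon of circumradius 7 (constant along its height); Subtracting the remaining from the first: starting from the r=3.5 cylinder, the r=6.5 cylinder at (2, 14.5) misses the remaining region (no effect); the r=7 cylinder at (1, 9) partially overlaps it — only the 4.18 mm² overlap (of its 150.01 mm²) is removed, clipping the outline — 1 connected region. Overall, the cross-section is a single solid region. The nearest boundary edge runs (3.50, 0.00)→(3.23, -1.34); distance from the point to it = 0.71 mm. The point is not inside any of the regions above, so it lies outside the cross-section (0.71 mm from the nearest boundary).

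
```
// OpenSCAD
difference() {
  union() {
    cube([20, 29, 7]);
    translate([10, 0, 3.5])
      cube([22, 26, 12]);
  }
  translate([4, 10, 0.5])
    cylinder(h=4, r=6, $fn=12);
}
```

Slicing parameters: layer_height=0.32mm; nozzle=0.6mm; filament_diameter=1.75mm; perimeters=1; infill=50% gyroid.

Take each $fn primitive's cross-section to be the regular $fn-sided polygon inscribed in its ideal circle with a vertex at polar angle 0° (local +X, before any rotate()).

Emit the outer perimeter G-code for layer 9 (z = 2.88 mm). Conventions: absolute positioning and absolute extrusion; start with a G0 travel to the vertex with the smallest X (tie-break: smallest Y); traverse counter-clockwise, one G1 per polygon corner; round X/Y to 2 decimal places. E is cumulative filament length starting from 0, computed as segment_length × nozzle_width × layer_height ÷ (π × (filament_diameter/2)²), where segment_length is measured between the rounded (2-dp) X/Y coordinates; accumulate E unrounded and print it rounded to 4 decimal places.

G0 X0.00 Y0.00 Z2.88
G1 X20.00 Y0.00 E1.5965
G1 X20.00 Y29.00 E3.9114
G1 X0.00 Y29.00 E5.5079
G1 X0.00 Y14.20 E6.6893
G1 X1.00 Y15.20 E6.8022
G1 X4.00 Y16.00 E7.0500
G1 X7.00 Y15.20 E7.2978
G1 X9.20 Y13.00 E7.5462
G1 X10.00 Y10.00 E7.7940
G1 X9.20 Y7.00 E8.0419
G1 X7.00 Y4.80 E8.2902
G1 X4.00 Y4.00 E8.5381
G1 X1.00 Y4.80 E8.7859
G1 X0.00 Y5.80 E8.8988
G1 X0.00 Y0.00 E9.3618

At z = 2.88 mm: the cube is present — its section is the full 20×29 rectangle; the cube at (10, 0) does not reach this height (z outside [3.5, 15.5]); Taking the union: only the 20×29 cube is present, so the union is just that shape — 1 connected region; the r=6 cylinder at (4, 10) gives a regular 12-gon of circumradius 6 (constant along its height); Subtracting the remaining from the first: starting from that combined region, the r=6 cylinder at (4, 10) partially overlaps it — only the 96.98 mm² overlap (of its 108.00 mm²) is removed, clipping the outline — 1 connected region. The outline is a single polygon with 15 vertices. Extrusion per mm of travel: 0.6 × 0.32 / (π × 0.875²) = 0.079824. Accumulating E over each segment gives final E = 9.3618.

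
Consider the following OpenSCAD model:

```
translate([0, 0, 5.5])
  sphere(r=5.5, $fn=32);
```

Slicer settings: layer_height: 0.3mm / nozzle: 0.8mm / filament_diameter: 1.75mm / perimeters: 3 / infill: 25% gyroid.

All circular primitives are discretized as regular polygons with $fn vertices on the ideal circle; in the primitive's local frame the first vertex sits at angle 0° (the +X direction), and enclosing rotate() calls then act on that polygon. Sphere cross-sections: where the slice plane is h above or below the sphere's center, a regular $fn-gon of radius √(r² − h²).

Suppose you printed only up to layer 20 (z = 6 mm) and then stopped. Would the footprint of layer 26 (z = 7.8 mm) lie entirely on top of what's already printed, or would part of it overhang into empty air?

entirely on top

Compare the two slices. At z = 6: the r=5.5 sphere slices to a regular 32-gon of circumradius 5.477 (√(r²−h²) with h=0.5 from center) (area = (32/2)·5.477²·sin(360°/32) = 93.64 mm²). At z = 7.8: the sphere: section is a regular 32-gon, circumradius = √(r²−h²) = √(5.5²−2.3²) = 4.996 (area = (32/2)·4.996²·sin(360°/32) = 77.91 mm²). Checking containment: the cross-section at z = 7.8 is a subset of the cross-section at z = 6.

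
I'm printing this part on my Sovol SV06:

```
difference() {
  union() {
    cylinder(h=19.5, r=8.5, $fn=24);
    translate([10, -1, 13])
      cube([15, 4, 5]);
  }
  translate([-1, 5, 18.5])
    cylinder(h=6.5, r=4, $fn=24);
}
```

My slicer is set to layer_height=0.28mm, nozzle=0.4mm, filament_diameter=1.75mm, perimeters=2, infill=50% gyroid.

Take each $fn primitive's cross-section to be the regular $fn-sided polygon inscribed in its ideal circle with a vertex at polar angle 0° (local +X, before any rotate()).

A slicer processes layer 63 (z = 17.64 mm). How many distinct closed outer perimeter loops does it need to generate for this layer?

2

At z = 17.64 mm: the r=8.5 cylinder gives a regular 24-gon of circumradius 8.5 (constant along its height); the cube at (10, -1) is present — its section is the full 15×4 rectangle; Combining (union): the 2 present regions are separate (no shared area or edge), so areas and boundary lengths simply add and each stays a separate island — 2 connected regions; the cylinder at (-1, 5) is not intersected at this z (z outside [18.5, 25]); Taking the first minus the rest: none of the subtracted shapes is present at this height, so that combined region is unchanged — 2 connected regions. The result has 2 disconnected regions.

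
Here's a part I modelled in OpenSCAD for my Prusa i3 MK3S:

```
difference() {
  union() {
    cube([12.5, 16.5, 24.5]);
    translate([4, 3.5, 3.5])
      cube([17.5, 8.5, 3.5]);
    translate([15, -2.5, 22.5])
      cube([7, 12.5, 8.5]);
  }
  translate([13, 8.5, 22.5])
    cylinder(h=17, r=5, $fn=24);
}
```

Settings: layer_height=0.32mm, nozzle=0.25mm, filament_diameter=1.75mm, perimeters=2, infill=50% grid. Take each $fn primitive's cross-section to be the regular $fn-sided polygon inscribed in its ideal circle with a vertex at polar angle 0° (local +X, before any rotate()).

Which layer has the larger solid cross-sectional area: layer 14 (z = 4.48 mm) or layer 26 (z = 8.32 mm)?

layer 14 (z = 4.48 mm)

Layer 14 (z = 4.48): the cube (footprint 12.5×16.5) is included at this height (area 206.25 mm²); the cube at (4, 3.5) (footprint 17.5×8.5) is included at this height (area 148.75 mm²); the cube at (15, -2.5) is absent (z outside [22.5, 31]); Combining (union): the regions partially overlap — summed areas 355.00 mm² minus the doubly-counted overlap 72.25 mm² gives 282.75 mm² — area = 282.75 mm²; the cylinder at (13, 8.5) does not reach this height (z outside [22.5, 39.5]); After the difference (first − rest): none of the subtracted shapes is present at this height, so that combined region is unchanged — area = 282.75 mm². So its area = 282.75 mm². Layer 26 (z = 8.32): the 12.5×16.5 cube contributes its full rectangle (area 206.25 mm²); the cube at (4, 3.5) is absent (z outside [3.5, 7]); the cube at (15, -2.5) is not intersected at this z (z outside [22.5, 31]); Merging all regions: only the 12.5×16.5 cube is present, so the union is just that shape — area = 206.25 mm²; the cylinder at (13, 8.5) does not reach this height (z outside [22.5, 39.5]); After the difference (first − rest): none of the subtracted shapes is present at this height, so that combined region is unchanged — area = 206.25 mm². So its area = 206.25 mm². Layer 14 is larger (282.75 vs 206.25 mm²).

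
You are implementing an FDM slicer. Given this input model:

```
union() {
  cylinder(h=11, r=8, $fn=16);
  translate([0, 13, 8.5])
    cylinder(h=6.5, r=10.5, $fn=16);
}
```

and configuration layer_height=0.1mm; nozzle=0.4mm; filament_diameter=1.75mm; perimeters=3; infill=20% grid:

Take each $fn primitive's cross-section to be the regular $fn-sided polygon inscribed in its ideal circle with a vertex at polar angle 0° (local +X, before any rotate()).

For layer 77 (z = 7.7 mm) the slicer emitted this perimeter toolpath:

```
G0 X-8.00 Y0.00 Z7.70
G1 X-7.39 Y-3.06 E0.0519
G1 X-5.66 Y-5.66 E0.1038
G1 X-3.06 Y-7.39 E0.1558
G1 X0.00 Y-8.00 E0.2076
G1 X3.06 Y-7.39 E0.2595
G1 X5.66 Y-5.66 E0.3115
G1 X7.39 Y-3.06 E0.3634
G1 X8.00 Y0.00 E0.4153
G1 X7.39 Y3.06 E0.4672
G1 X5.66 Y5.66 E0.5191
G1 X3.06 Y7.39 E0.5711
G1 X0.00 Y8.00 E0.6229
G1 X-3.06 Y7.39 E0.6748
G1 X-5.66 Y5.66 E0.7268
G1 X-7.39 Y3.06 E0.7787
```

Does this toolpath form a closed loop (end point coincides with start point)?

Start point (G0): (-8.00, 0.00). End point (last G1): the path does not return to the start — open.

no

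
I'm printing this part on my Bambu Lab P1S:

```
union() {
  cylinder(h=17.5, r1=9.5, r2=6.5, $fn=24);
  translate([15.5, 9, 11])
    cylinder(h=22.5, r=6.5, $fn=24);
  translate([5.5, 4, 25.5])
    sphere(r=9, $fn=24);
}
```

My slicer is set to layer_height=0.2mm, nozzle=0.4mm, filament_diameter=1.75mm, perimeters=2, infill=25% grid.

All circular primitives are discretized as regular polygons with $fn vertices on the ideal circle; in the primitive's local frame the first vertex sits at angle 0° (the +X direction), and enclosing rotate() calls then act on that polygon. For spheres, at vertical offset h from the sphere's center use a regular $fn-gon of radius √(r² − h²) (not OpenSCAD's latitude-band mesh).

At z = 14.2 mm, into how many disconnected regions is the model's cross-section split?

At z = 14.2 mm: the cone contributes a regular 24-gon of circumradius 7.066 (interpolated between r1=9.5 and r2=6.5 at t=0.811); the r=6.5 cylinder at (15.5, 9) contributes a regular 24-gon of circumradius 6.5; the sphere at (5.5, 4) is absent (|z−center|=11.300 > r=9); Combining (union): the 2 present regions are separate (no shared area or edge), so areas and boundary lengths simply add and each stays a separate island — 2 connected regions. The result has 2 disconnected regions.

2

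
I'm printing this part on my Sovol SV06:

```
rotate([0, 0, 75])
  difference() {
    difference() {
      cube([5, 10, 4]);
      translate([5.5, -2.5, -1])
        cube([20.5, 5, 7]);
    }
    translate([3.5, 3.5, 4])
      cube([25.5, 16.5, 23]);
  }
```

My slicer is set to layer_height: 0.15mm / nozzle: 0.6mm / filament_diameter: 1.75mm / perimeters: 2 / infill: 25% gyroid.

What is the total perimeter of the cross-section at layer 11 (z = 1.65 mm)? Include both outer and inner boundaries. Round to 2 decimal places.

30.00 mm

At z = 1.65 mm: the cube (footprint 5×10) is included at this height (perimeter 30.00 mm); the cube at (5.5, -2.5) (footprint 20.5×5) is included at this height (perimeter 51.00 mm); Taking the first minus the rest: starting from the 5×10 cube, the 20.5×5 cube at (5.5, -2.5) misses the remaining region (no effect) — boundary = 30.00 mm; the cube at (3.5, 3.5) is not intersected at this z (z outside [4, 27]); After the difference (first − rest): none of the subtracted shapes is present at this height, so that combined region is unchanged — boundary = 30.00 mm; (whole slice rotated 75° about Z — lengths, areas and connectivity unchanged). Overall, the cross-section is a single solid region. Total boundary length (outer) = 30.00 mm.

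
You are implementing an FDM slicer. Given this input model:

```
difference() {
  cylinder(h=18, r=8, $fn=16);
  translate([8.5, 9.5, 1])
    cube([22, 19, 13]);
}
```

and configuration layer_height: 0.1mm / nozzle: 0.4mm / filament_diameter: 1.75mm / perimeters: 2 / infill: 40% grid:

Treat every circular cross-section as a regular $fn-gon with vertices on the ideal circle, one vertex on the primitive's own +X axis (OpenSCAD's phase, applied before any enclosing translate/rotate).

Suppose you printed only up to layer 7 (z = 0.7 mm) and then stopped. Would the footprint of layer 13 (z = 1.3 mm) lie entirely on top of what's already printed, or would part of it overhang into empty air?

entirely on top

Compare the two slices. At z = 0.7: the r=8 cylinder gives a regular 16-gon of circumradius 8 (constant along its height) (area = (16/2)·8.000²·sin(360°/16) = 195.93 mm²); the cube at (8.5, 9.5) is absent (z outside [1, 14]); After the difference (first − rest): none of the subtracted shapes is present at this height, so the r=8 cylinder is unchanged — area = 195.93 mm². At z = 1.3: the cylinder: section is a regular 16-gon, circumradius r=8 (area = (16/2)·8.000²·sin(360°/16) = 195.93 mm²); the cube at (8.5, 9.5) (footprint 22×19) is included at this height (area 418.00 mm²); Subtracting the remaining from the first: starting from the r=8 cylinder (195.93 mm²), the 22×19 cube at (8.5, 9.5) misses the remaining region (no effect) — area = 195.93 mm². Checking containment: the cross-section at z = 1.3 is a subset of the cross-section at z = 0.7.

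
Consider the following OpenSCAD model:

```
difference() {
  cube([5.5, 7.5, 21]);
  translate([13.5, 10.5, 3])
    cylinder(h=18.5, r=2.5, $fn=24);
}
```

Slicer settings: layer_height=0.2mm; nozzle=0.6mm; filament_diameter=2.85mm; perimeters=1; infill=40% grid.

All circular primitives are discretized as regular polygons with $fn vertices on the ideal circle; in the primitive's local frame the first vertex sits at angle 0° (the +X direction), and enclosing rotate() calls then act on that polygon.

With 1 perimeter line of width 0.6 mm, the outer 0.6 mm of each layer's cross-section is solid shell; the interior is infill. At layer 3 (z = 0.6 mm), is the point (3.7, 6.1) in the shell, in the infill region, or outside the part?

infill

At z = 0.6 mm: the 5.5×7.5 cube contributes its full rectangle; the cylinder at (13.5, 10.5) does not reach this height (z outside [3, 21.5]); Taking the first minus the rest: none of the subtracted shapes is present at this height, so the 5.5×7.5 cube is unchanged — 1 connected region. Overall, the cross-section is a single solid region. The nearest boundary edge runs (5.50, 7.50)→(0.00, 7.50); distance from the point to it = 1.40 mm. The point is inside the cross-section and 1.40 mm from the nearest boundary — more than the 0.6 mm shell width (1 × 0.6), so it's in the infill interior.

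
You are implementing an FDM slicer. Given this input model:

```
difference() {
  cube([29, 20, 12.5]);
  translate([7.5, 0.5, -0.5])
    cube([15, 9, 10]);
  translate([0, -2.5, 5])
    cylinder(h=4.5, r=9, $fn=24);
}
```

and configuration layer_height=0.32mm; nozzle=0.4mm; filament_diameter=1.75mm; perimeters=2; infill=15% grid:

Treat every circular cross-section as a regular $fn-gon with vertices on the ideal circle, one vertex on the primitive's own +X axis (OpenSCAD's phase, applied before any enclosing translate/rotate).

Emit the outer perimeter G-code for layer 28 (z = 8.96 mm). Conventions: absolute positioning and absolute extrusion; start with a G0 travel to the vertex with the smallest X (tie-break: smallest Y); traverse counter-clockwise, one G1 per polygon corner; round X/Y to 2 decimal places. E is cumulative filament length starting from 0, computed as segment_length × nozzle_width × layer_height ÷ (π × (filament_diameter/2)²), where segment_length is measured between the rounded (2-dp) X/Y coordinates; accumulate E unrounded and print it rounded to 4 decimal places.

At z = 8.96 mm: the 29×20 cube contributes its full rectangle; the cube at (7.5, 0.5) (footprint 15×9) is included at this height; the cylinder at (0, -2.5): section is a regular 24-gon, circumradius r=9; Taking the first minus the rest: starting from the 29×20 cube, the 15×9 cube at (7.5, 0.5) lies wholly inside it (removes its full 135.00 mm² and its 48.00 mm outline becomes a hole wall); the r=9 cylinder at (0, -2.5) partially overlaps it — only the 39.84 mm² overlap (of its 251.57 mm²) is removed, clipping the outline — 1 connected region. The outline is a single polygon with 13 vertices. Extrusion per mm of travel: 0.4 × 0.32 / (π × 0.875²) = 0.053216. Accumulating E over each segment gives final E = 7.3190.

G0 X0.00 Y6.50 Z8.96
G1 X2.33 Y6.19 E0.1251
G1 X4.50 Y5.29 E0.2501
G1 X6.36 Y3.86 E0.3750
G1 X7.50 Y2.38 E0.4744
G1 X7.50 Y9.50 E0.8533
G1 X22.50 Y9.50 E1.6515
G1 X22.50 Y0.50 E2.1305
G1 X8.42 Y0.50 E2.8797
G1 X8.62 Y0.00 E2.9084
G1 X29.00 Y0.00 E3.9930
G1 X29.00 Y20.00 E5.0573
G1 X0.00 Y20.00 E6.6005
G1 X0.00 Y6.50 E7.3190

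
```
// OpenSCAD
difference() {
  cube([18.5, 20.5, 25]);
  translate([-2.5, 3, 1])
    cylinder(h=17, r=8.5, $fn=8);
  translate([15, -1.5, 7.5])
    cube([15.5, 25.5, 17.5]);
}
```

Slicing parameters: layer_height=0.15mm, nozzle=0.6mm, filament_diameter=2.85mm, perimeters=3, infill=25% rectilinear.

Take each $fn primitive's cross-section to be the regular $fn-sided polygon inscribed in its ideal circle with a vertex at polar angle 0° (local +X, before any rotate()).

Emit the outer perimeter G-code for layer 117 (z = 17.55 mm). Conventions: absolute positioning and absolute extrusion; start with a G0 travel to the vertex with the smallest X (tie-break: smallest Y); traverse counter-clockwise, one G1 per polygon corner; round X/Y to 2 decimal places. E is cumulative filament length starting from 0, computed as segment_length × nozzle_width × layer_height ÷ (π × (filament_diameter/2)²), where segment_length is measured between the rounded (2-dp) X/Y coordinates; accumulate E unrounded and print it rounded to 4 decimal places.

G0 X0.00 Y10.46 Z17.55
G1 X3.51 Y9.01 E0.0536
G1 X6.00 Y3.00 E0.1454
G1 X4.76 Y0.00 E0.1912
G1 X15.00 Y0.00 E0.3356
G1 X15.00 Y20.50 E0.6248
G1 X0.00 Y20.50 E0.8364
G1 X0.00 Y10.46 E0.9781

At z = 17.55 mm: the 18.5×20.5 cube contributes its full rectangle; the r=8.5 cylinder at (-2.5, 3) contributes a regular 8-gon of circumradius 8.5; the cube at (15, -1.5) (footprint 15.5×25.5) is included at this height; Subtracting the remaining from the first: starting from the 18.5×20.5 cube, the r=8.5 cylinder at (-2.5, 3) partially overlaps it — only the 47.27 mm² overlap (of its 204.35 mm²) is removed, clipping the outline; the 15.5×25.5 cube at (15, -1.5) partially overlaps it — only the 71.75 mm² overlap (of its 395.25 mm²) is removed, clipping the outline — 1 connected region. The outline is a single polygon with 7 vertices. Extrusion per mm of travel: 0.6 × 0.15 / (π × 1.425²) = 0.014108. Accumulating E over each segment gives final E = 0.9781.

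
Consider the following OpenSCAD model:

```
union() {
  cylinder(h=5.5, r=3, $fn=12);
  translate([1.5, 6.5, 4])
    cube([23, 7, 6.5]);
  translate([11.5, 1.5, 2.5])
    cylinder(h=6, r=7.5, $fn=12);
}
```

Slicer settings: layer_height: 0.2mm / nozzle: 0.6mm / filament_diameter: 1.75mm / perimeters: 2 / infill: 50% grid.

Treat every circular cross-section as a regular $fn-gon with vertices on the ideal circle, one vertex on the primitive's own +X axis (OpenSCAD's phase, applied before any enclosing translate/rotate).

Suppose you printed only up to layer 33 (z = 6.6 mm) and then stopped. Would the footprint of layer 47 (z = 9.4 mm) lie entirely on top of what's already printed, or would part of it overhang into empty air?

Compare the two slices. At z = 6.6: the cylinder does not reach this height (z outside [0, 5.5]); the cube at (1.5, 6.5) is present — its section is the full 23×7 rectangle (area 161.00 mm²); the r=7.5 cylinder at (11.5, 1.5) gives a regular 12-gon of circumradius 7.5 (constant along its height) (area = (12/2)·7.500²·sin(360°/12) = 168.75 mm²); Merging all regions: the regions partially overlap — summed areas 329.75 mm² minus the doubly-counted overlap 17.22 mm² gives 312.53 mm² — area = 312.53 mm². At z = 9.4: the cylinder is not intersected at this z (z outside [0, 5.5]); the 23×7 cube at (1.5, 6.5) contributes its full rectangle (area 161.00 mm²); the cylinder at (11.5, 1.5) does not reach this height (z outside [2.5, 8.5]); Taking the union: only the 23×7 cube at (1.5, 6.5) is present, so the union is just that shape — area = 161.00 mm². Checking containment: the cross-section at z = 9.4 is a subset of the cross-section at z = 6.6.

entirely on top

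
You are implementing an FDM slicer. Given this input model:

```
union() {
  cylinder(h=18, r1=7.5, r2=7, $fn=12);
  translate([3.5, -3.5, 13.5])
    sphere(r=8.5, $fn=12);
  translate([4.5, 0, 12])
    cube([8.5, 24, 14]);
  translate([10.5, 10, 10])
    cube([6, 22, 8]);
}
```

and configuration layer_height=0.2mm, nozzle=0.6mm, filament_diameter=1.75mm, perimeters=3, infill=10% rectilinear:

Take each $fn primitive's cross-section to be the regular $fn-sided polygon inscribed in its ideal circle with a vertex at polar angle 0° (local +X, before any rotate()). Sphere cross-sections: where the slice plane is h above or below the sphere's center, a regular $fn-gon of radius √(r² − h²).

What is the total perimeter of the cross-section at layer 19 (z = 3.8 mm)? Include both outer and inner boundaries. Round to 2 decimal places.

45.93 mm

At z = 3.8 mm: the cone (r1=7.5→r2=7) has section circumradius 7.394 here — a regular 12-gon (perimeter = 2·12·7.394·sin(180°/12) = 45.93 mm); the sphere at (3.5, -3.5) does not reach this height (|z−center|=9.700 > r=8.5); the cube at (4.5, 0) is absent (z outside [12, 26]); the cube at (10.5, 10) is not intersected at this z (z outside [10, 18]); Merging all regions: only the cone is present, so the union is just that shape — boundary = 45.93 mm. Overall, the cross-section is a single solid region. Total boundary length (outer) = 45.93 mm.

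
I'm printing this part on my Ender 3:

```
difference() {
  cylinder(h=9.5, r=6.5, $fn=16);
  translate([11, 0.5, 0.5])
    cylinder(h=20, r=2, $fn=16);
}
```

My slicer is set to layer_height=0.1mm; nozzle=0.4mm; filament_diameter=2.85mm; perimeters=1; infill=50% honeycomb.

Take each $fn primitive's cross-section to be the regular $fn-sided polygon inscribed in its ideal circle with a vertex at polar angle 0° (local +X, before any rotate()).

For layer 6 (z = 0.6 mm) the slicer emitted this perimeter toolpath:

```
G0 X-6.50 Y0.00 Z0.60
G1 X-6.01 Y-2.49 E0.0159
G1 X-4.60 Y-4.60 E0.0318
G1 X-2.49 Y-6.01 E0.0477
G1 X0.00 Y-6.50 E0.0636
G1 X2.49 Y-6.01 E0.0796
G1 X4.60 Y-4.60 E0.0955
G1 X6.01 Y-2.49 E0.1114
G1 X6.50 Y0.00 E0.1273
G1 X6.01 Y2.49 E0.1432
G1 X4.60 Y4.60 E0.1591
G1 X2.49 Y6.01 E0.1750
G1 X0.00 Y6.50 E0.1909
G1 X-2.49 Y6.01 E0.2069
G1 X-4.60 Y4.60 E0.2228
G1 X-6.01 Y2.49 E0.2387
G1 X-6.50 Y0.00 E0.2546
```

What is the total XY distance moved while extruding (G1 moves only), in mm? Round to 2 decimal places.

40.60 mm

Sum the Euclidean lengths of each G1 segment: total = 40.60 mm.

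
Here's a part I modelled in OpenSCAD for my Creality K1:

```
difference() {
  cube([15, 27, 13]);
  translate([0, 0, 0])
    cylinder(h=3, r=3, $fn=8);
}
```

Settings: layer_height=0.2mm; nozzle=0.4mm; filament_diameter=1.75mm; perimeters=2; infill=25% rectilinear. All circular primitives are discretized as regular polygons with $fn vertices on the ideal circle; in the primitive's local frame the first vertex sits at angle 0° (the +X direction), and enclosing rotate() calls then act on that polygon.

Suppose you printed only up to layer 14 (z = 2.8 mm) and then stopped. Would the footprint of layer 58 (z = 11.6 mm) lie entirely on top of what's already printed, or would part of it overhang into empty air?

Compare the two slices. At z = 2.8: the cube is present — its section is the full 15×27 rectangle (area 405.00 mm²); the r=3 cylinder gives a regular 8-gon of circumradius 3 (constant along its height) (area = (8/2)·3.000²·sin(360°/8) = 25.46 mm²); Taking the first minus the rest: starting from the 15×27 cube (405.00 mm²), the r=3 cylinder partially overlaps it — only the 6.36 mm² overlap (of its 25.46 mm²) is removed, clipping the outline — area = 398.64 mm². At z = 11.6: the cube (footprint 15×27) is included at this height (area 405.00 mm²); the cylinder is not intersected at this z (z outside [0, 3]); After the difference (first − rest): none of the subtracted shapes is present at this height, so the 15×27 cube is unchanged — area = 405.00 mm². Checking containment: at z = 11.6 the cross-section extends beyond the z = 2.8 cross-section by about 6.36 mm².

part overhangs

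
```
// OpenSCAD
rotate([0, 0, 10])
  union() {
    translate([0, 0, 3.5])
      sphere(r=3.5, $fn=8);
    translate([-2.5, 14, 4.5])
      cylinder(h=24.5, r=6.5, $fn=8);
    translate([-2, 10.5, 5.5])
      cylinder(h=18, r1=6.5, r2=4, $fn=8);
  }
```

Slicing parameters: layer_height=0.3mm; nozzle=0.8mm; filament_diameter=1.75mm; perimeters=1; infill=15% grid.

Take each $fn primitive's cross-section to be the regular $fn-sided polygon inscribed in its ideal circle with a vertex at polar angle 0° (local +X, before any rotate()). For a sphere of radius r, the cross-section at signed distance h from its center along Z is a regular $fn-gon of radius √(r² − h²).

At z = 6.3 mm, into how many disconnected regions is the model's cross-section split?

2

At z = 6.3 mm: the sphere: section is a regular 8-gon, circumradius = √(r²−h²) = √(3.5²−2.8²) = 2.100; the cylinder at (-2.5, 14): section is a regular 8-gon, circumradius r=6.5; the cone at (-2, 10.5) contributes a regular 8-gon of circumradius 6.389 (interpolated between r1=6.5 and r2=4 at t=0.044); Combining (union): the regions partially overlap (shared area 74.59 mm²), so overlapping operands fuse into one piece — 2 connected regions; (rotated 10° about Z; rotation is an isometry so areas/perimeters/island counts are preserved). The result has 2 disconnected regions.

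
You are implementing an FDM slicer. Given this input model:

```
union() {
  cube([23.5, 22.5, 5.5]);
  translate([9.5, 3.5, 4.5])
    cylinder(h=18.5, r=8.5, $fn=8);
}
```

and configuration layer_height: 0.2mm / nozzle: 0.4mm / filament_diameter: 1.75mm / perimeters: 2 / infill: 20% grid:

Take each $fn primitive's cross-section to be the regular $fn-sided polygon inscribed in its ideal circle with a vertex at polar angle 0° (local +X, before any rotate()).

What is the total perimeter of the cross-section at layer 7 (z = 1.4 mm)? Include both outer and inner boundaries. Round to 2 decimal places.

At z = 1.4 mm: the cube (footprint 23.5×22.5) is included at this height (perimeter 92.00 mm); the cylinder at (9.5, 3.5) is absent (z outside [4.5, 23]); Combining (union): only the 23.5×22.5 cube is present, so the union is just that shape — boundary = 92.00 mm. Overall, the cross-section is a single solid region. Total boundary length (outer) = 92.00 mm.

92.00 mm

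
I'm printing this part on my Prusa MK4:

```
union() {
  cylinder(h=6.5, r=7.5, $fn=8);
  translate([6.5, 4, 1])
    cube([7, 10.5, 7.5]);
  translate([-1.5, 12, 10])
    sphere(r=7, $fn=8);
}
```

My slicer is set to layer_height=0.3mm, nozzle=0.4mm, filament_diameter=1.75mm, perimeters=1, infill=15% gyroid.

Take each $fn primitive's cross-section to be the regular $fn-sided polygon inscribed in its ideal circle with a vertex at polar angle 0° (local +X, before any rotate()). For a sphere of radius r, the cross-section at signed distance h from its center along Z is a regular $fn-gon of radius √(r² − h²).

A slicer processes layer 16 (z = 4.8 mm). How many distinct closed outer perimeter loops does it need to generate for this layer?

3

At z = 4.8 mm: the r=7.5 cylinder contributes a regular 8-gon of circumradius 7.5; the cube at (6.5, 4) is present — its section is the full 7×10.5 rectangle; the r=7 sphere at (-1.5, 12) slices to a regular 8-gon of circumradius 4.686 (√(r²−h²) with h=5.2 from center); Taking the union: the 3 present regions are separate (no shared area or edge), so areas and boundary lengths simply add and each stays a separate island — 3 connected regions. The result has 3 disconnected regions.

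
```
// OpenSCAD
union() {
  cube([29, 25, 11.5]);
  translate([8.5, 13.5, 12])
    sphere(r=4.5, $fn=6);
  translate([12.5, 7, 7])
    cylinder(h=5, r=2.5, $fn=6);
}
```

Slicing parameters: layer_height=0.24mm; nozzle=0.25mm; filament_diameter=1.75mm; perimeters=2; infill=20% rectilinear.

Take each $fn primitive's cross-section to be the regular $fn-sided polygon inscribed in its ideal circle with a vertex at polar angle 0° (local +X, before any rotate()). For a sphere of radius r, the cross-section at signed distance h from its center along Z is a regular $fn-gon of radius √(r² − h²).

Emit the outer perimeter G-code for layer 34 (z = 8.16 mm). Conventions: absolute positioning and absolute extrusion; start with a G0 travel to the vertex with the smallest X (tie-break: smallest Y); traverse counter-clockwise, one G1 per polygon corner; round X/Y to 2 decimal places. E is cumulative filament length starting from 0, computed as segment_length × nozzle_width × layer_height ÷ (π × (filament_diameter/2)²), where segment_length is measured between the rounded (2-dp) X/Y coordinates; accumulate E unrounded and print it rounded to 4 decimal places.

G0 X0.00 Y0.00 Z8.16
G1 X29.00 Y0.00 E0.7234
G1 X29.00 Y25.00 E1.3470
G1 X0.00 Y25.00 E2.0704
G1 X0.00 Y0.00 E2.6941

At z = 8.16 mm: the cube (footprint 29×25) is included at this height; the r=4.5 sphere at (8.5, 13.5) contributes a regular 6-gon of circumradius √(4.5²−3.84²) = 2.346; the cylinder at (12.5, 7): section is a regular 6-gon, circumradius r=2.5; Merging all regions: the regions partially overlap (shared area 30.54 mm²), so overlapping operands fuse into one piece — 1 connected region. The outline is a single polygon with 4 vertices. Extrusion per mm of travel: 0.25 × 0.24 / (π × 0.875²) = 0.024945. Accumulating E over each segment gives final E = 2.6941.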